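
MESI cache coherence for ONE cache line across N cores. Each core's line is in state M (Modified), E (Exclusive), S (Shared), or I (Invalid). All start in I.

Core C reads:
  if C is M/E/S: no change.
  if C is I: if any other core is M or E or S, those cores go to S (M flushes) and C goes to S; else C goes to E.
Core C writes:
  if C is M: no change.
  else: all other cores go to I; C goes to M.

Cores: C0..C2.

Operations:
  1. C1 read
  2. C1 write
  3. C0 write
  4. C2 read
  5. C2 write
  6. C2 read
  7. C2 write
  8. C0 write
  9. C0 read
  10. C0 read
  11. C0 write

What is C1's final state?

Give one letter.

Answer: I

Derivation:
Op 1: C1 read [C1 read from I: no other sharers -> C1=E (exclusive)] -> [I,E,I]
Op 2: C1 write [C1 write: invalidate none -> C1=M] -> [I,M,I]
Op 3: C0 write [C0 write: invalidate ['C1=M'] -> C0=M] -> [M,I,I]
Op 4: C2 read [C2 read from I: others=['C0=M'] -> C2=S, others downsized to S] -> [S,I,S]
Op 5: C2 write [C2 write: invalidate ['C0=S'] -> C2=M] -> [I,I,M]
Op 6: C2 read [C2 read: already in M, no change] -> [I,I,M]
Op 7: C2 write [C2 write: already M (modified), no change] -> [I,I,M]
Op 8: C0 write [C0 write: invalidate ['C2=M'] -> C0=M] -> [M,I,I]
Op 9: C0 read [C0 read: already in M, no change] -> [M,I,I]
Op 10: C0 read [C0 read: already in M, no change] -> [M,I,I]
Op 11: C0 write [C0 write: already M (modified), no change] -> [M,I,I]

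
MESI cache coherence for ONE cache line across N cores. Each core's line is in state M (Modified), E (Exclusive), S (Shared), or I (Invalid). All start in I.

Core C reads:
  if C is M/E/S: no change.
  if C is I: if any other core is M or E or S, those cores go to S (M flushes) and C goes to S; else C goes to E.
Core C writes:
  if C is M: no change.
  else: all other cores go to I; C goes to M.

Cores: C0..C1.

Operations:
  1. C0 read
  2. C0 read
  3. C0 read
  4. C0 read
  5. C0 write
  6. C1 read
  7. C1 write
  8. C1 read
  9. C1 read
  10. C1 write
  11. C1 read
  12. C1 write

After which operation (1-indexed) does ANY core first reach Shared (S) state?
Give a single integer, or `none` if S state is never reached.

Op 1: C0 read [C0 read from I: no other sharers -> C0=E (exclusive)] -> [E,I]
Op 2: C0 read [C0 read: already in E, no change] -> [E,I]
Op 3: C0 read [C0 read: already in E, no change] -> [E,I]
Op 4: C0 read [C0 read: already in E, no change] -> [E,I]
Op 5: C0 write [C0 write: invalidate none -> C0=M] -> [M,I]
Op 6: C1 read [C1 read from I: others=['C0=M'] -> C1=S, others downsized to S] -> [S,S]
  -> First S state at op 6; remaining ops need not be traced.

Answer: 6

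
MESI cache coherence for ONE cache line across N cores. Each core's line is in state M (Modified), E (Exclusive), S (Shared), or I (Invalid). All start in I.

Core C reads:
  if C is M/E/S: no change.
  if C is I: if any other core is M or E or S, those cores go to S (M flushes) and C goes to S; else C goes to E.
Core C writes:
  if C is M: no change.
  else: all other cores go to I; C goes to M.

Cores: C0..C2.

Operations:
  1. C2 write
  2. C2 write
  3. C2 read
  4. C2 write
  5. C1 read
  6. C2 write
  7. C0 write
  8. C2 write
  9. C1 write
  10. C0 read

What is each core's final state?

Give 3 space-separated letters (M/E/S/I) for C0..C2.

Answer: S S I

Derivation:
Op 1: C2 write [C2 write: invalidate none -> C2=M] -> [I,I,M]
Op 2: C2 write [C2 write: already M (modified), no change] -> [I,I,M]
Op 3: C2 read [C2 read: already in M, no change] -> [I,I,M]
Op 4: C2 write [C2 write: already M (modified), no change] -> [I,I,M]
Op 5: C1 read [C1 read from I: others=['C2=M'] -> C1=S, others downsized to S] -> [I,S,S]
Op 6: C2 write [C2 write: invalidate ['C1=S'] -> C2=M] -> [I,I,M]
Op 7: C0 write [C0 write: invalidate ['C2=M'] -> C0=M] -> [M,I,I]
Op 8: C2 write [C2 write: invalidate ['C0=M'] -> C2=M] -> [I,I,M]
Op 9: C1 write [C1 write: invalidate ['C2=M'] -> C1=M] -> [I,M,I]
Op 10: C0 read [C0 read from I: others=['C1=M'] -> C0=S, others downsized to S] -> [S,S,I]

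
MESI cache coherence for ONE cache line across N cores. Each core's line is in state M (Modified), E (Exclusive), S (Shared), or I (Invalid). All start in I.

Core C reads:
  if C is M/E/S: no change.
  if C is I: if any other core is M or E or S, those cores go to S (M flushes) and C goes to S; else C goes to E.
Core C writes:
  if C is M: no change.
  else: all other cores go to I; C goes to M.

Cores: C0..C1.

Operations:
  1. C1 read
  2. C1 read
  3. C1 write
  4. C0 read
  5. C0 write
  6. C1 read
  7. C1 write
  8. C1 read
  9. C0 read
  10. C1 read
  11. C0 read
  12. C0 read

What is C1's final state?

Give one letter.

Answer: S

Derivation:
Op 1: C1 read [C1 read from I: no other sharers -> C1=E (exclusive)] -> [I,E]
Op 2: C1 read [C1 read: already in E, no change] -> [I,E]
Op 3: C1 write [C1 write: invalidate none -> C1=M] -> [I,M]
Op 4: C0 read [C0 read from I: others=['C1=M'] -> C0=S, others downsized to S] -> [S,S]
Op 5: C0 write [C0 write: invalidate ['C1=S'] -> C0=M] -> [M,I]
Op 6: C1 read [C1 read from I: others=['C0=M'] -> C1=S, others downsized to S] -> [S,S]
Op 7: C1 write [C1 write: invalidate ['C0=S'] -> C1=M] -> [I,M]
Op 8: C1 read [C1 read: already in M, no change] -> [I,M]
Op 9: C0 read [C0 read from I: others=['C1=M'] -> C0=S, others downsized to S] -> [S,S]
Op 10: C1 read [C1 read: already in S, no change] -> [S,S]
Op 11: C0 read [C0 read: already in S, no change] -> [S,S]
Op 12: C0 read [C0 read: already in S, no change] -> [S,S]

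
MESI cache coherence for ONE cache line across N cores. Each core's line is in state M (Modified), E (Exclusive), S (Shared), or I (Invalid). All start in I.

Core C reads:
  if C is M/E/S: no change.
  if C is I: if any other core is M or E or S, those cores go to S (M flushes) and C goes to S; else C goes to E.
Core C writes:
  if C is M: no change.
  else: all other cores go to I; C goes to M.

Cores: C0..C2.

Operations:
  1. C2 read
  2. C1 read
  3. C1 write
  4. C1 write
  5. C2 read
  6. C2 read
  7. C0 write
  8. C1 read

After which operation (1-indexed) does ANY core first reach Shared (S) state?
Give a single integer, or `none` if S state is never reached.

Op 1: C2 read [C2 read from I: no other sharers -> C2=E (exclusive)] -> [I,I,E]
Op 2: C1 read [C1 read from I: others=['C2=E'] -> C1=S, others downsized to S] -> [I,S,S]
  -> First S state at op 2; remaining ops need not be traced.

Answer: 2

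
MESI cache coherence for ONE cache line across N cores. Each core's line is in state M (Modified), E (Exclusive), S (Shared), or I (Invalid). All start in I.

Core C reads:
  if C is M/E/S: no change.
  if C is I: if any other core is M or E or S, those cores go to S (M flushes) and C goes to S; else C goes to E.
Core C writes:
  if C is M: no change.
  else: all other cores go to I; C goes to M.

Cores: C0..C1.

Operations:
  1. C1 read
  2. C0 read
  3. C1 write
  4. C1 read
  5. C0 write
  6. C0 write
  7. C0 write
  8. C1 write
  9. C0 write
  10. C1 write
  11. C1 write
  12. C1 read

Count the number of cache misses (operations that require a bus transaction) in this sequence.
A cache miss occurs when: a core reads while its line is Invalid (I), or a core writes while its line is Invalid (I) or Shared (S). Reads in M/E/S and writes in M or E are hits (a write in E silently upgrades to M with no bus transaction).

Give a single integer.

Answer: 7

Derivation:
Op 1: C1 read [C1 read from I: no other sharers -> C1=E (exclusive)] -> [I,E] [MISS #1: read from I]
Op 2: C0 read [C0 read from I: others=['C1=E'] -> C0=S, others downsized to S] -> [S,S] [MISS #2: read from I]
Op 3: C1 write [C1 write: invalidate ['C0=S'] -> C1=M] -> [I,M] [MISS #3: write from S]
Op 4: C1 read [C1 read: already in M, no change] -> [I,M] [hit: read from M]
Op 5: C0 write [C0 write: invalidate ['C1=M'] -> C0=M] -> [M,I] [MISS #4: write from I]
Op 6: C0 write [C0 write: already M (modified), no change] -> [M,I] [hit: write from M]
Op 7: C0 write [C0 write: already M (modified), no change] -> [M,I] [hit: write from M]
Op 8: C1 write [C1 write: invalidate ['C0=M'] -> C1=M] -> [I,M] [MISS #5: write from I]
Op 9: C0 write [C0 write: invalidate ['C1=M'] -> C0=M] -> [M,I] [MISS #6: write from I]
Op 10: C1 write [C1 write: invalidate ['C0=M'] -> C1=M] -> [I,M] [MISS #7: write from I]
Op 11: C1 write [C1 write: already M (modified), no change] -> [I,M] [hit: write from M]
Op 12: C1 read [C1 read: already in M, no change] -> [I,M] [hit: read from M]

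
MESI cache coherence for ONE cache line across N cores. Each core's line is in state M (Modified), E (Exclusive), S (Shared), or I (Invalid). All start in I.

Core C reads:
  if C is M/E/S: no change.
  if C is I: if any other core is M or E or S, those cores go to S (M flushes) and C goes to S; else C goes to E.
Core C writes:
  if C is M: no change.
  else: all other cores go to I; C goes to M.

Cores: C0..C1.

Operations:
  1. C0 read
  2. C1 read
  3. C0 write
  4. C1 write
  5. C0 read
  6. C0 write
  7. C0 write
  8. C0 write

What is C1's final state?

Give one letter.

Op 1: C0 read [C0 read from I: no other sharers -> C0=E (exclusive)] -> [E,I]
Op 2: C1 read [C1 read from I: others=['C0=E'] -> C1=S, others downsized to S] -> [S,S]
Op 3: C0 write [C0 write: invalidate ['C1=S'] -> C0=M] -> [M,I]
Op 4: C1 write [C1 write: invalidate ['C0=M'] -> C1=M] -> [I,M]
Op 5: C0 read [C0 read from I: others=['C1=M'] -> C0=S, others downsized to S] -> [S,S]
Op 6: C0 write [C0 write: invalidate ['C1=S'] -> C0=M] -> [M,I]
Op 7: C0 write [C0 write: already M (modified), no change] -> [M,I]
Op 8: C0 write [C0 write: already M (modified), no change] -> [M,I]

Answer: I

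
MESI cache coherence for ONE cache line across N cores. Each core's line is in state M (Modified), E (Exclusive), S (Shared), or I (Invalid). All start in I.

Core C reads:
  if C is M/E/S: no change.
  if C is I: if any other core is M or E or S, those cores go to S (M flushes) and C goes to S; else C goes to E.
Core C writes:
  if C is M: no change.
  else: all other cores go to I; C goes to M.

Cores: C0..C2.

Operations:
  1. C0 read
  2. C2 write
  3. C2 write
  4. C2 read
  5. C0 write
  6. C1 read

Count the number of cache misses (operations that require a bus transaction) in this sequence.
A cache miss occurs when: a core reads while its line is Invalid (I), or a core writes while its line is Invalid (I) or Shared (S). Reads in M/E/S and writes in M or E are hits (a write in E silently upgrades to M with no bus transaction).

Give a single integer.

Op 1: C0 read [C0 read from I: no other sharers -> C0=E (exclusive)] -> [E,I,I] [MISS #1: read from I]
Op 2: C2 write [C2 write: invalidate ['C0=E'] -> C2=M] -> [I,I,M] [MISS #2: write from I]
Op 3: C2 write [C2 write: already M (modified), no change] -> [I,I,M] [hit: write from M]
Op 4: C2 read [C2 read: already in M, no change] -> [I,I,M] [hit: read from M]
Op 5: C0 write [C0 write: invalidate ['C2=M'] -> C0=M] -> [M,I,I] [MISS #3: write from I]
Op 6: C1 read [C1 read from I: others=['C0=M'] -> C1=S, others downsized to S] -> [S,S,I] [MISS #4: read from I]

Answer: 4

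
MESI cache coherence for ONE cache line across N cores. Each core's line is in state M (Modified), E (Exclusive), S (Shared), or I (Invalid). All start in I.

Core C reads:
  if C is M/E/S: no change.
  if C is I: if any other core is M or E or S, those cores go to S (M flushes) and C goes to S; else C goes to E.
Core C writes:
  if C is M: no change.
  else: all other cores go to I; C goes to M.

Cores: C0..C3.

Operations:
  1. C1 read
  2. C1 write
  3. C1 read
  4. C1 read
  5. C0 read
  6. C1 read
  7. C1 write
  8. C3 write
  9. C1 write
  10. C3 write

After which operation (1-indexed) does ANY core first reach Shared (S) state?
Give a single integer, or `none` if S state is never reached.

Op 1: C1 read [C1 read from I: no other sharers -> C1=E (exclusive)] -> [I,E,I,I]
Op 2: C1 write [C1 write: invalidate none -> C1=M] -> [I,M,I,I]
Op 3: C1 read [C1 read: already in M, no change] -> [I,M,I,I]
Op 4: C1 read [C1 read: already in M, no change] -> [I,M,I,I]
Op 5: C0 read [C0 read from I: others=['C1=M'] -> C0=S, others downsized to S] -> [S,S,I,I]
  -> First S state at op 5; remaining ops need not be traced.

Answer: 5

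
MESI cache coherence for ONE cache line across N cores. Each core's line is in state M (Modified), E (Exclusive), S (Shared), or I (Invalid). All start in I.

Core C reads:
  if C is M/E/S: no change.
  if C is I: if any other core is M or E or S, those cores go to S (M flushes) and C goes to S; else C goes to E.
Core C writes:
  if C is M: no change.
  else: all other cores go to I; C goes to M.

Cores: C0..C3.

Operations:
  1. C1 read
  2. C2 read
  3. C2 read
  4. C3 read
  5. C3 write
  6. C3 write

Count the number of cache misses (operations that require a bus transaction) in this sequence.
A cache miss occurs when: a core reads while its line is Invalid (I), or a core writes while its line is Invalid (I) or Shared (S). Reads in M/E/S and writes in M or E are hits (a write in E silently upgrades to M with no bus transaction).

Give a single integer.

Op 1: C1 read [C1 read from I: no other sharers -> C1=E (exclusive)] -> [I,E,I,I] [MISS #1: read from I]
Op 2: C2 read [C2 read from I: others=['C1=E'] -> C2=S, others downsized to S] -> [I,S,S,I] [MISS #2: read from I]
Op 3: C2 read [C2 read: already in S, no change] -> [I,S,S,I] [hit: read from S]
Op 4: C3 read [C3 read from I: others=['C1=S', 'C2=S'] -> C3=S, others downsized to S] -> [I,S,S,S] [MISS #3: read from I]
Op 5: C3 write [C3 write: invalidate ['C1=S', 'C2=S'] -> C3=M] -> [I,I,I,M] [MISS #4: write from S]
Op 6: C3 write [C3 write: already M (modified), no change] -> [I,I,I,M] [hit: write from M]

Answer: 4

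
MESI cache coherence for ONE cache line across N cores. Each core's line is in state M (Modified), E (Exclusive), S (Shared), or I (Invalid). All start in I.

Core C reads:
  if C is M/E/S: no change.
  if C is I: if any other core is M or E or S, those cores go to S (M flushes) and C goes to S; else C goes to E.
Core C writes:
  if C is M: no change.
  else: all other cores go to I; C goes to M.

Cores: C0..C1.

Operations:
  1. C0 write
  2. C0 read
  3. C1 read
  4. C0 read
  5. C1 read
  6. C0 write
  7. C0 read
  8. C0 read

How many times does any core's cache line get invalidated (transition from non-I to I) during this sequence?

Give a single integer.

Op 1: C0 write [C0 write: invalidate none -> C0=M] -> [M,I] (invalidations this op: 0; running total: 0)
Op 2: C0 read [C0 read: already in M, no change] -> [M,I] (invalidations this op: 0; running total: 0)
Op 3: C1 read [C1 read from I: others=['C0=M'] -> C1=S, others downsized to S] -> [S,S] (invalidations this op: 0; running total: 0)
Op 4: C0 read [C0 read: already in S, no change] -> [S,S] (invalidations this op: 0; running total: 0)
Op 5: C1 read [C1 read: already in S, no change] -> [S,S] (invalidations this op: 0; running total: 0)
Op 6: C0 write [C0 write: invalidate ['C1=S'] -> C0=M] -> [M,I] (invalidations this op: 1; running total: 1)
Op 7: C0 read [C0 read: already in M, no change] -> [M,I] (invalidations this op: 0; running total: 1)
Op 8: C0 read [C0 read: already in M, no change] -> [M,I] (invalidations this op: 0; running total: 1)

Answer: 1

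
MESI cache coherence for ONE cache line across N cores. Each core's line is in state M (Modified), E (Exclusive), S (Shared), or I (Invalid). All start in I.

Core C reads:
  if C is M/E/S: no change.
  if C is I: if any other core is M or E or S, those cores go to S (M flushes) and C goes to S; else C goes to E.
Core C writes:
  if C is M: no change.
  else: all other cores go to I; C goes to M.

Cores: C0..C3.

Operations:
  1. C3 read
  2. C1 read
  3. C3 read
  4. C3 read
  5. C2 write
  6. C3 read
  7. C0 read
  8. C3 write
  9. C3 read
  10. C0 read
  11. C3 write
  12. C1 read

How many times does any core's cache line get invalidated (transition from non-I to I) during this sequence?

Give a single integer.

Op 1: C3 read [C3 read from I: no other sharers -> C3=E (exclusive)] -> [I,I,I,E] (invalidations this op: 0; running total: 0)
Op 2: C1 read [C1 read from I: others=['C3=E'] -> C1=S, others downsized to S] -> [I,S,I,S] (invalidations this op: 0; running total: 0)
Op 3: C3 read [C3 read: already in S, no change] -> [I,S,I,S] (invalidations this op: 0; running total: 0)
Op 4: C3 read [C3 read: already in S, no change] -> [I,S,I,S] (invalidations this op: 0; running total: 0)
Op 5: C2 write [C2 write: invalidate ['C1=S', 'C3=S'] -> C2=M] -> [I,I,M,I] (invalidations this op: 2; running total: 2)
Op 6: C3 read [C3 read from I: others=['C2=M'] -> C3=S, others downsized to S] -> [I,I,S,S] (invalidations this op: 0; running total: 2)
Op 7: C0 read [C0 read from I: others=['C2=S', 'C3=S'] -> C0=S, others downsized to S] -> [S,I,S,S] (invalidations this op: 0; running total: 2)
Op 8: C3 write [C3 write: invalidate ['C0=S', 'C2=S'] -> C3=M] -> [I,I,I,M] (invalidations this op: 2; running total: 4)
Op 9: C3 read [C3 read: already in M, no change] -> [I,I,I,M] (invalidations this op: 0; running total: 4)
Op 10: C0 read [C0 read from I: others=['C3=M'] -> C0=S, others downsized to S] -> [S,I,I,S] (invalidations this op: 0; running total: 4)
Op 11: C3 write [C3 write: invalidate ['C0=S'] -> C3=M] -> [I,I,I,M] (invalidations this op: 1; running total: 5)
Op 12: C1 read [C1 read from I: others=['C3=M'] -> C1=S, others downsized to S] -> [I,S,I,S] (invalidations this op: 0; running total: 5)

Answer: 5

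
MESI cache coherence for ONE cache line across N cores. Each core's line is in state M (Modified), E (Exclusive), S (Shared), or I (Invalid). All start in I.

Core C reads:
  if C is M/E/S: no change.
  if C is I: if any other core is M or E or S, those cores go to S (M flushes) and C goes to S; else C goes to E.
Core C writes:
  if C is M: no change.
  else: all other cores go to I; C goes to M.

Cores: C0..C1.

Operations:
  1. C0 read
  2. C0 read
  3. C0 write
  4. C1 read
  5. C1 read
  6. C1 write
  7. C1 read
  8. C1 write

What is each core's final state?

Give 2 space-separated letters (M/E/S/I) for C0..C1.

Answer: I M

Derivation:
Op 1: C0 read [C0 read from I: no other sharers -> C0=E (exclusive)] -> [E,I]
Op 2: C0 read [C0 read: already in E, no change] -> [E,I]
Op 3: C0 write [C0 write: invalidate none -> C0=M] -> [M,I]
Op 4: C1 read [C1 read from I: others=['C0=M'] -> C1=S, others downsized to S] -> [S,S]
Op 5: C1 read [C1 read: already in S, no change] -> [S,S]
Op 6: C1 write [C1 write: invalidate ['C0=S'] -> C1=M] -> [I,M]
Op 7: C1 read [C1 read: already in M, no change] -> [I,M]
Op 8: C1 write [C1 write: already M (modified), no change] -> [I,M]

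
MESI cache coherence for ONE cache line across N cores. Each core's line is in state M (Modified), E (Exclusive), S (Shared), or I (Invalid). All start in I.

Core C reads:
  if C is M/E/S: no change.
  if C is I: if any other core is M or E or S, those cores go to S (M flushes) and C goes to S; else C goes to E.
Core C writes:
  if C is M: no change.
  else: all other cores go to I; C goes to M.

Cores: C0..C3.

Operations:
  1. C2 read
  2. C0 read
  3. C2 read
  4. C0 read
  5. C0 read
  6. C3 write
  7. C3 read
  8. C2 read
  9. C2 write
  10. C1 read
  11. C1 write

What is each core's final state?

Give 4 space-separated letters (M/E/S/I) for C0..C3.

Answer: I M I I

Derivation:
Op 1: C2 read [C2 read from I: no other sharers -> C2=E (exclusive)] -> [I,I,E,I]
Op 2: C0 read [C0 read from I: others=['C2=E'] -> C0=S, others downsized to S] -> [S,I,S,I]
Op 3: C2 read [C2 read: already in S, no change] -> [S,I,S,I]
Op 4: C0 read [C0 read: already in S, no change] -> [S,I,S,I]
Op 5: C0 read [C0 read: already in S, no change] -> [S,I,S,I]
Op 6: C3 write [C3 write: invalidate ['C0=S', 'C2=S'] -> C3=M] -> [I,I,I,M]
Op 7: C3 read [C3 read: already in M, no change] -> [I,I,I,M]
Op 8: C2 read [C2 read from I: others=['C3=M'] -> C2=S, others downsized to S] -> [I,I,S,S]
Op 9: C2 write [C2 write: invalidate ['C3=S'] -> C2=M] -> [I,I,M,I]
Op 10: C1 read [C1 read from I: others=['C2=M'] -> C1=S, others downsized to S] -> [I,S,S,I]
Op 11: C1 write [C1 write: invalidate ['C2=S'] -> C1=M] -> [I,M,I,I]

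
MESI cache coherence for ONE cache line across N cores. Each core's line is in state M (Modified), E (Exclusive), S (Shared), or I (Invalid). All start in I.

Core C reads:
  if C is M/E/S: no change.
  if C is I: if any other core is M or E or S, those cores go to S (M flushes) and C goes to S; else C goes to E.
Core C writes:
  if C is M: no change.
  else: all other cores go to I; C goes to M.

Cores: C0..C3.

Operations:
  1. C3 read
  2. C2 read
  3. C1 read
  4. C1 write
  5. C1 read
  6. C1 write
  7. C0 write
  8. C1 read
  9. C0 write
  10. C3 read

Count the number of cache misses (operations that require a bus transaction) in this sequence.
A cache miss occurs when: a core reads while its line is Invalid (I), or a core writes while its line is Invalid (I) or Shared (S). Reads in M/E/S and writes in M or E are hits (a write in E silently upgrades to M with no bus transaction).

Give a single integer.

Op 1: C3 read [C3 read from I: no other sharers -> C3=E (exclusive)] -> [I,I,I,E] [MISS #1: read from I]
Op 2: C2 read [C2 read from I: others=['C3=E'] -> C2=S, others downsized to S] -> [I,I,S,S] [MISS #2: read from I]
Op 3: C1 read [C1 read from I: others=['C2=S', 'C3=S'] -> C1=S, others downsized to S] -> [I,S,S,S] [MISS #3: read from I]
Op 4: C1 write [C1 write: invalidate ['C2=S', 'C3=S'] -> C1=M] -> [I,M,I,I] [MISS #4: write from S]
Op 5: C1 read [C1 read: already in M, no change] -> [I,M,I,I] [hit: read from M]
Op 6: C1 write [C1 write: already M (modified), no change] -> [I,M,I,I] [hit: write from M]
Op 7: C0 write [C0 write: invalidate ['C1=M'] -> C0=M] -> [M,I,I,I] [MISS #5: write from I]
Op 8: C1 read [C1 read from I: others=['C0=M'] -> C1=S, others downsized to S] -> [S,S,I,I] [MISS #6: read from I]
Op 9: C0 write [C0 write: invalidate ['C1=S'] -> C0=M] -> [M,I,I,I] [MISS #7: write from S]
Op 10: C3 read [C3 read from I: others=['C0=M'] -> C3=S, others downsized to S] -> [S,I,I,S] [MISS #8: read from I]

Answer: 8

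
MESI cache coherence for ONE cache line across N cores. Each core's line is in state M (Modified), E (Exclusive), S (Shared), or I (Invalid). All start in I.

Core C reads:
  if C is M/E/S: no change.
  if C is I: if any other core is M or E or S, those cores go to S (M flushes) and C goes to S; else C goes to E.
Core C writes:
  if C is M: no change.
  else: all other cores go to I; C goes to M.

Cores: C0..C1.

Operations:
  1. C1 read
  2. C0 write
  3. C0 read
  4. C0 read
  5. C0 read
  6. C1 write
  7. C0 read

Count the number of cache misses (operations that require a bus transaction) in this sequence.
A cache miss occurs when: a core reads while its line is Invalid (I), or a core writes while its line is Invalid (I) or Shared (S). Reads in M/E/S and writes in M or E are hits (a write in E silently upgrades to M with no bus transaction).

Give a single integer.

Op 1: C1 read [C1 read from I: no other sharers -> C1=E (exclusive)] -> [I,E] [MISS #1: read from I]
Op 2: C0 write [C0 write: invalidate ['C1=E'] -> C0=M] -> [M,I] [MISS #2: write from I]
Op 3: C0 read [C0 read: already in M, no change] -> [M,I] [hit: read from M]
Op 4: C0 read [C0 read: already in M, no change] -> [M,I] [hit: read from M]
Op 5: C0 read [C0 read: already in M, no change] -> [M,I] [hit: read from M]
Op 6: C1 write [C1 write: invalidate ['C0=M'] -> C1=M] -> [I,M] [MISS #3: write from I]
Op 7: C0 read [C0 read from I: others=['C1=M'] -> C0=S, others downsized to S] -> [S,S] [MISS #4: read from I]

Answer: 4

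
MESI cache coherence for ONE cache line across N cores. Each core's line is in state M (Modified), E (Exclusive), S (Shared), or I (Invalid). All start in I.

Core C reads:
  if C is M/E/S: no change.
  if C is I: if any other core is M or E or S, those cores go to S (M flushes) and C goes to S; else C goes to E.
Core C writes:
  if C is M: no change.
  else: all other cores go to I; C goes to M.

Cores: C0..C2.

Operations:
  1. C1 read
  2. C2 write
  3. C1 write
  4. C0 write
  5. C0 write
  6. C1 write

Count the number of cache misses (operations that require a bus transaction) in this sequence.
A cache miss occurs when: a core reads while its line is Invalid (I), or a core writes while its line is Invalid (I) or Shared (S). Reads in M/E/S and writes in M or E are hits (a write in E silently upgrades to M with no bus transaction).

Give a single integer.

Answer: 5

Derivation:
Op 1: C1 read [C1 read from I: no other sharers -> C1=E (exclusive)] -> [I,E,I] [MISS #1: read from I]
Op 2: C2 write [C2 write: invalidate ['C1=E'] -> C2=M] -> [I,I,M] [MISS #2: write from I]
Op 3: C1 write [C1 write: invalidate ['C2=M'] -> C1=M] -> [I,M,I] [MISS #3: write from I]
Op 4: C0 write [C0 write: invalidate ['C1=M'] -> C0=M] -> [M,I,I] [MISS #4: write from I]
Op 5: C0 write [C0 write: already M (modified), no change] -> [M,I,I] [hit: write from M]
Op 6: C1 write [C1 write: invalidate ['C0=M'] -> C1=M] -> [I,M,I] [MISS #5: write from I]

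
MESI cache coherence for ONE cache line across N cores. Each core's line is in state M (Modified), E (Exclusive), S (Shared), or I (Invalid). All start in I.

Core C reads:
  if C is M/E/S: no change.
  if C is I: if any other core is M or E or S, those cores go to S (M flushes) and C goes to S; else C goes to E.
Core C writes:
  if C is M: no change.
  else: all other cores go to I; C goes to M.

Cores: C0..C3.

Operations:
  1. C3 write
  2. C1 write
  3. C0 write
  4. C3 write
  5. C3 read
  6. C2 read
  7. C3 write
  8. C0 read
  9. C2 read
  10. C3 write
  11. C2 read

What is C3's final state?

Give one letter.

Op 1: C3 write [C3 write: invalidate none -> C3=M] -> [I,I,I,M]
Op 2: C1 write [C1 write: invalidate ['C3=M'] -> C1=M] -> [I,M,I,I]
Op 3: C0 write [C0 write: invalidate ['C1=M'] -> C0=M] -> [M,I,I,I]
Op 4: C3 write [C3 write: invalidate ['C0=M'] -> C3=M] -> [I,I,I,M]
Op 5: C3 read [C3 read: already in M, no change] -> [I,I,I,M]
Op 6: C2 read [C2 read from I: others=['C3=M'] -> C2=S, others downsized to S] -> [I,I,S,S]
Op 7: C3 write [C3 write: invalidate ['C2=S'] -> C3=M] -> [I,I,I,M]
Op 8: C0 read [C0 read from I: others=['C3=M'] -> C0=S, others downsized to S] -> [S,I,I,S]
Op 9: C2 read [C2 read from I: others=['C0=S', 'C3=S'] -> C2=S, others downsized to S] -> [S,I,S,S]
Op 10: C3 write [C3 write: invalidate ['C0=S', 'C2=S'] -> C3=M] -> [I,I,I,M]
Op 11: C2 read [C2 read from I: others=['C3=M'] -> C2=S, others downsized to S] -> [I,I,S,S]

Answer: S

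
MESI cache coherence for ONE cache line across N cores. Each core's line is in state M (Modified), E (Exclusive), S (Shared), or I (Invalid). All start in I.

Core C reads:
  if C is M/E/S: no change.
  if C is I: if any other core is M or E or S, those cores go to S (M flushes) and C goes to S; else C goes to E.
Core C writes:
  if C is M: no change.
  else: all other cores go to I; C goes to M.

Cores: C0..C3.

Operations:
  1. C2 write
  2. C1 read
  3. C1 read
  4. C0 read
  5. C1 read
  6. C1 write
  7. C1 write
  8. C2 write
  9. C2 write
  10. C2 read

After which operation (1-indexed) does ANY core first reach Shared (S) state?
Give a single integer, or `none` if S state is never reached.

Answer: 2

Derivation:
Op 1: C2 write [C2 write: invalidate none -> C2=M] -> [I,I,M,I]
Op 2: C1 read [C1 read from I: others=['C2=M'] -> C1=S, others downsized to S] -> [I,S,S,I]
  -> First S state at op 2; remaining ops need not be traced.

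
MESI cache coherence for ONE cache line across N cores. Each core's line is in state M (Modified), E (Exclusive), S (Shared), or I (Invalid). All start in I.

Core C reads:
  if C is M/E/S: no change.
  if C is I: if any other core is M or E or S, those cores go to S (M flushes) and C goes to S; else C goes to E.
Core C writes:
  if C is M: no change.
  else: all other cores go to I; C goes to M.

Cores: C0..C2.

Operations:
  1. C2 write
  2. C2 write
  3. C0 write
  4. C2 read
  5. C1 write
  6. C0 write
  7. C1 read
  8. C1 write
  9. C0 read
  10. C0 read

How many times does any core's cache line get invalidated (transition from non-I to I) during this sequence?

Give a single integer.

Op 1: C2 write [C2 write: invalidate none -> C2=M] -> [I,I,M] (invalidations this op: 0; running total: 0)
Op 2: C2 write [C2 write: already M (modified), no change] -> [I,I,M] (invalidations this op: 0; running total: 0)
Op 3: C0 write [C0 write: invalidate ['C2=M'] -> C0=M] -> [M,I,I] (invalidations this op: 1; running total: 1)
Op 4: C2 read [C2 read from I: others=['C0=M'] -> C2=S, others downsized to S] -> [S,I,S] (invalidations this op: 0; running total: 1)
Op 5: C1 write [C1 write: invalidate ['C0=S', 'C2=S'] -> C1=M] -> [I,M,I] (invalidations this op: 2; running total: 3)
Op 6: C0 write [C0 write: invalidate ['C1=M'] -> C0=M] -> [M,I,I] (invalidations this op: 1; running total: 4)
Op 7: C1 read [C1 read from I: others=['C0=M'] -> C1=S, others downsized to S] -> [S,S,I] (invalidations this op: 0; running total: 4)
Op 8: C1 write [C1 write: invalidate ['C0=S'] -> C1=M] -> [I,M,I] (invalidations this op: 1; running total: 5)
Op 9: C0 read [C0 read from I: others=['C1=M'] -> C0=S, others downsized to S] -> [S,S,I] (invalidations this op: 0; running total: 5)
Op 10: C0 read [C0 read: already in S, no change] -> [S,S,I] (invalidations this op: 0; running total: 5)

Answer: 5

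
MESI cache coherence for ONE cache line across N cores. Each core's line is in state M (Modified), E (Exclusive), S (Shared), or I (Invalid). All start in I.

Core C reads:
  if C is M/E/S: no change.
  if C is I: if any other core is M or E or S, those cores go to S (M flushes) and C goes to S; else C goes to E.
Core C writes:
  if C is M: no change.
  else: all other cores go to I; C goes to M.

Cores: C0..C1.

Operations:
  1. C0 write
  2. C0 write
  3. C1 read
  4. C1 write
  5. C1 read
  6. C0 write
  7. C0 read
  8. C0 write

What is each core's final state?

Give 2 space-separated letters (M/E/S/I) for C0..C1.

Op 1: C0 write [C0 write: invalidate none -> C0=M] -> [M,I]
Op 2: C0 write [C0 write: already M (modified), no change] -> [M,I]
Op 3: C1 read [C1 read from I: others=['C0=M'] -> C1=S, others downsized to S] -> [S,S]
Op 4: C1 write [C1 write: invalidate ['C0=S'] -> C1=M] -> [I,M]
Op 5: C1 read [C1 read: already in M, no change] -> [I,M]
Op 6: C0 write [C0 write: invalidate ['C1=M'] -> C0=M] -> [M,I]
Op 7: C0 read [C0 read: already in M, no change] -> [M,I]
Op 8: C0 write [C0 write: already M (modified), no change] -> [M,I]

Answer: M I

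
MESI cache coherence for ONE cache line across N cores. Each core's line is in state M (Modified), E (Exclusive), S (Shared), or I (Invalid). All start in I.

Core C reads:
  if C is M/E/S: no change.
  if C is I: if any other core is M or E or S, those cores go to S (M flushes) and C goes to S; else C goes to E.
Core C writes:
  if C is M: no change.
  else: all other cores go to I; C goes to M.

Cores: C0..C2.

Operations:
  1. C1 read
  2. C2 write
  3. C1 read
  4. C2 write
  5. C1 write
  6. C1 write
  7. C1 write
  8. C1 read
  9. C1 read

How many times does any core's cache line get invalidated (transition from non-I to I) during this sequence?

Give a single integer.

Op 1: C1 read [C1 read from I: no other sharers -> C1=E (exclusive)] -> [I,E,I] (invalidations this op: 0; running total: 0)
Op 2: C2 write [C2 write: invalidate ['C1=E'] -> C2=M] -> [I,I,M] (invalidations this op: 1; running total: 1)
Op 3: C1 read [C1 read from I: others=['C2=M'] -> C1=S, others downsized to S] -> [I,S,S] (invalidations this op: 0; running total: 1)
Op 4: C2 write [C2 write: invalidate ['C1=S'] -> C2=M] -> [I,I,M] (invalidations this op: 1; running total: 2)
Op 5: C1 write [C1 write: invalidate ['C2=M'] -> C1=M] -> [I,M,I] (invalidations this op: 1; running total: 3)
Op 6: C1 write [C1 write: already M (modified), no change] -> [I,M,I] (invalidations this op: 0; running total: 3)
Op 7: C1 write [C1 write: already M (modified), no change] -> [I,M,I] (invalidations this op: 0; running total: 3)
Op 8: C1 read [C1 read: already in M, no change] -> [I,M,I] (invalidations this op: 0; running total: 3)
Op 9: C1 read [C1 read: already in M, no change] -> [I,M,I] (invalidations this op: 0; running total: 3)

Answer: 3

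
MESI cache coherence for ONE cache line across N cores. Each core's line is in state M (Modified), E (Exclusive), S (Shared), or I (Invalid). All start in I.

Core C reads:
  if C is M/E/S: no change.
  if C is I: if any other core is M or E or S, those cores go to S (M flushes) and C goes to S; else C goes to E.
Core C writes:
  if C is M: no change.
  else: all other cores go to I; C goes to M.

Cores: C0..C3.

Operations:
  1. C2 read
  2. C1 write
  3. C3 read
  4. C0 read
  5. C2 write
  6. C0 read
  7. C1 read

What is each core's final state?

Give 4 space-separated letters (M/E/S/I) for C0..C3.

Op 1: C2 read [C2 read from I: no other sharers -> C2=E (exclusive)] -> [I,I,E,I]
Op 2: C1 write [C1 write: invalidate ['C2=E'] -> C1=M] -> [I,M,I,I]
Op 3: C3 read [C3 read from I: others=['C1=M'] -> C3=S, others downsized to S] -> [I,S,I,S]
Op 4: C0 read [C0 read from I: others=['C1=S', 'C3=S'] -> C0=S, others downsized to S] -> [S,S,I,S]
Op 5: C2 write [C2 write: invalidate ['C0=S', 'C1=S', 'C3=S'] -> C2=M] -> [I,I,M,I]
Op 6: C0 read [C0 read from I: others=['C2=M'] -> C0=S, others downsized to S] -> [S,I,S,I]
Op 7: C1 read [C1 read from I: others=['C0=S', 'C2=S'] -> C1=S, others downsized to S] -> [S,S,S,I]

Answer: S S S I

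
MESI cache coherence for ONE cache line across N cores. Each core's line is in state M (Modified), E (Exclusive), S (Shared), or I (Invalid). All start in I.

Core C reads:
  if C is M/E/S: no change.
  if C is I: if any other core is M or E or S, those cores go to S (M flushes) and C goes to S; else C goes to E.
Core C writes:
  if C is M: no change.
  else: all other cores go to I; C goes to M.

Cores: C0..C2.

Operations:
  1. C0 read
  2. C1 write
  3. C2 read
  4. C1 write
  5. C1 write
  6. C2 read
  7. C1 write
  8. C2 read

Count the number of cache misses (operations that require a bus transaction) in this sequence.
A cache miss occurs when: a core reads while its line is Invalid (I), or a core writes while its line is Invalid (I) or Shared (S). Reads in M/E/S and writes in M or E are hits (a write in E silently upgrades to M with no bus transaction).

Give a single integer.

Op 1: C0 read [C0 read from I: no other sharers -> C0=E (exclusive)] -> [E,I,I] [MISS #1: read from I]
Op 2: C1 write [C1 write: invalidate ['C0=E'] -> C1=M] -> [I,M,I] [MISS #2: write from I]
Op 3: C2 read [C2 read from I: others=['C1=M'] -> C2=S, others downsized to S] -> [I,S,S] [MISS #3: read from I]
Op 4: C1 write [C1 write: invalidate ['C2=S'] -> C1=M] -> [I,M,I] [MISS #4: write from S]
Op 5: C1 write [C1 write: already M (modified), no change] -> [I,M,I] [hit: write from M]
Op 6: C2 read [C2 read from I: others=['C1=M'] -> C2=S, others downsized to S] -> [I,S,S] [MISS #5: read from I]
Op 7: C1 write [C1 write: invalidate ['C2=S'] -> C1=M] -> [I,M,I] [MISS #6: write from S]
Op 8: C2 read [C2 read from I: others=['C1=M'] -> C2=S, others downsized to S] -> [I,S,S] [MISS #7: read from I]

Answer: 7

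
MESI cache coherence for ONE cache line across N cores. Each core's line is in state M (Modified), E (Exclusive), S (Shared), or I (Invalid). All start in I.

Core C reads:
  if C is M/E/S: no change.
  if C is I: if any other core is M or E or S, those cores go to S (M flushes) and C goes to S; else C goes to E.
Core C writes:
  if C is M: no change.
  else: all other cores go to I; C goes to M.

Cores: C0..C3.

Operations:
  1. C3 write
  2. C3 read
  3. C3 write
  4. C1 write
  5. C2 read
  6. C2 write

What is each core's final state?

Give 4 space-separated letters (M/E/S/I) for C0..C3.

Op 1: C3 write [C3 write: invalidate none -> C3=M] -> [I,I,I,M]
Op 2: C3 read [C3 read: already in M, no change] -> [I,I,I,M]
Op 3: C3 write [C3 write: already M (modified), no change] -> [I,I,I,M]
Op 4: C1 write [C1 write: invalidate ['C3=M'] -> C1=M] -> [I,M,I,I]
Op 5: C2 read [C2 read from I: others=['C1=M'] -> C2=S, others downsized to S] -> [I,S,S,I]
Op 6: C2 write [C2 write: invalidate ['C1=S'] -> C2=M] -> [I,I,M,I]

Answer: I I M I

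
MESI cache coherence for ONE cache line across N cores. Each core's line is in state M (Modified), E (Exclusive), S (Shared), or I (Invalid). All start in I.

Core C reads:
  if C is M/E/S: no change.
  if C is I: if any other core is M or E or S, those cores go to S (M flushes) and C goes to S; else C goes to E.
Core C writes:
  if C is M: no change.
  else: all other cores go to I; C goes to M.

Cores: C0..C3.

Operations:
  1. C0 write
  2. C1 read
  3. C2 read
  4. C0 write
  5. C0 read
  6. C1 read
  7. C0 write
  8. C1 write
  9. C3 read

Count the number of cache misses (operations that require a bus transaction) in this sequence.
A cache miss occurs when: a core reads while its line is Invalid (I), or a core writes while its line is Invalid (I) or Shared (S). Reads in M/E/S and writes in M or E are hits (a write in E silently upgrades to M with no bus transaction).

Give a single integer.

Op 1: C0 write [C0 write: invalidate none -> C0=M] -> [M,I,I,I] [MISS #1: write from I]
Op 2: C1 read [C1 read from I: others=['C0=M'] -> C1=S, others downsized to S] -> [S,S,I,I] [MISS #2: read from I]
Op 3: C2 read [C2 read from I: others=['C0=S', 'C1=S'] -> C2=S, others downsized to S] -> [S,S,S,I] [MISS #3: read from I]
Op 4: C0 write [C0 write: invalidate ['C1=S', 'C2=S'] -> C0=M] -> [M,I,I,I] [MISS #4: write from S]
Op 5: C0 read [C0 read: already in M, no change] -> [M,I,I,I] [hit: read from M]
Op 6: C1 read [C1 read from I: others=['C0=M'] -> C1=S, others downsized to S] -> [S,S,I,I] [MISS #5: read from I]
Op 7: C0 write [C0 write: invalidate ['C1=S'] -> C0=M] -> [M,I,I,I] [MISS #6: write from S]
Op 8: C1 write [C1 write: invalidate ['C0=M'] -> C1=M] -> [I,M,I,I] [MISS #7: write from I]
Op 9: C3 read [C3 read from I: others=['C1=M'] -> C3=S, others downsized to S] -> [I,S,I,S] [MISS #8: read from I]

Answer: 8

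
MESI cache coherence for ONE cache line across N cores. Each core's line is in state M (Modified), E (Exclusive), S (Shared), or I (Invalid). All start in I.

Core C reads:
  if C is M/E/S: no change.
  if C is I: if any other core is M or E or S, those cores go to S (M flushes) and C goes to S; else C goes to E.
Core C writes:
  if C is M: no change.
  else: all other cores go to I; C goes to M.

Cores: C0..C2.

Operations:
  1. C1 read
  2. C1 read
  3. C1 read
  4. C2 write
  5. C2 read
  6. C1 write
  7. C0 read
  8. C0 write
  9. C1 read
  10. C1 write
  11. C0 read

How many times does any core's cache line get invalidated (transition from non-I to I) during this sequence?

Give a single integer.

Answer: 4

Derivation:
Op 1: C1 read [C1 read from I: no other sharers -> C1=E (exclusive)] -> [I,E,I] (invalidations this op: 0; running total: 0)
Op 2: C1 read [C1 read: already in E, no change] -> [I,E,I] (invalidations this op: 0; running total: 0)
Op 3: C1 read [C1 read: already in E, no change] -> [I,E,I] (invalidations this op: 0; running total: 0)
Op 4: C2 write [C2 write: invalidate ['C1=E'] -> C2=M] -> [I,I,M] (invalidations this op: 1; running total: 1)
Op 5: C2 read [C2 read: already in M, no change] -> [I,I,M] (invalidations this op: 0; running total: 1)
Op 6: C1 write [C1 write: invalidate ['C2=M'] -> C1=M] -> [I,M,I] (invalidations this op: 1; running total: 2)
Op 7: C0 read [C0 read from I: others=['C1=M'] -> C0=S, others downsized to S] -> [S,S,I] (invalidations this op: 0; running total: 2)
Op 8: C0 write [C0 write: invalidate ['C1=S'] -> C0=M] -> [M,I,I] (invalidations this op: 1; running total: 3)
Op 9: C1 read [C1 read from I: others=['C0=M'] -> C1=S, others downsized to S] -> [S,S,I] (invalidations this op: 0; running total: 3)
Op 10: C1 write [C1 write: invalidate ['C0=S'] -> C1=M] -> [I,M,I] (invalidations this op: 1; running total: 4)
Op 11: C0 read [C0 read from I: others=['C1=M'] -> C0=S, others downsized to S] -> [S,S,I] (invalidations this op: 0; running total: 4)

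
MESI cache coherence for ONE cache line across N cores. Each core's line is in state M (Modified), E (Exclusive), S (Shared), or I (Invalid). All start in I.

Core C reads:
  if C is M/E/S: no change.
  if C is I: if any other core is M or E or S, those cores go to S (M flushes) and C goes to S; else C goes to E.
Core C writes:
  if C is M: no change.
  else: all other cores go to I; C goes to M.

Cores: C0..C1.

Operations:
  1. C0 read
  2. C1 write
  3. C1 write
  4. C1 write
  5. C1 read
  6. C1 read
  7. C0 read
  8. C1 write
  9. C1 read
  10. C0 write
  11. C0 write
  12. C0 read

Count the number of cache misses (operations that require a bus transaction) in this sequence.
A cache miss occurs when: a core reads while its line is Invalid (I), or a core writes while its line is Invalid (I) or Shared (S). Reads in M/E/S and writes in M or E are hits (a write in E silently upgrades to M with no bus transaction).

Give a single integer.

Op 1: C0 read [C0 read from I: no other sharers -> C0=E (exclusive)] -> [E,I] [MISS #1: read from I]
Op 2: C1 write [C1 write: invalidate ['C0=E'] -> C1=M] -> [I,M] [MISS #2: write from I]
Op 3: C1 write [C1 write: already M (modified), no change] -> [I,M] [hit: write from M]
Op 4: C1 write [C1 write: already M (modified), no change] -> [I,M] [hit: write from M]
Op 5: C1 read [C1 read: already in M, no change] -> [I,M] [hit: read from M]
Op 6: C1 read [C1 read: already in M, no change] -> [I,M] [hit: read from M]
Op 7: C0 read [C0 read from I: others=['C1=M'] -> C0=S, others downsized to S] -> [S,S] [MISS #3: read from I]
Op 8: C1 write [C1 write: invalidate ['C0=S'] -> C1=M] -> [I,M] [MISS #4: write from S]
Op 9: C1 read [C1 read: already in M, no change] -> [I,M] [hit: read from M]
Op 10: C0 write [C0 write: invalidate ['C1=M'] -> C0=M] -> [M,I] [MISS #5: write from I]
Op 11: C0 write [C0 write: already M (modified), no change] -> [M,I] [hit: write from M]
Op 12: C0 read [C0 read: already in M, no change] -> [M,I] [hit: read from M]

Answer: 5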